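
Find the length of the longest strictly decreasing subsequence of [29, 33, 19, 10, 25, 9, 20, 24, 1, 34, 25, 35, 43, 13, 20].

5

Scanning left to right, the best length ending at each element is: 29→1, 33→1, 19→2, 10→3, 25→2, 9→4, 20→3, 24→3, 1→5, 34→1, 25→2, 35→1, 43→1, 13→4, 20→4.
So the longest decreasing subsequence has length 5, e.g. 29, 19, 10, 9, 1.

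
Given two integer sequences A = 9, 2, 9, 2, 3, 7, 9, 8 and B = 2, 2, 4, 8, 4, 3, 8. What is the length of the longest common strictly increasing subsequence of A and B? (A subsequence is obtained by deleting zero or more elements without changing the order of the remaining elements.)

For each value that appears in both, track the longest common increasing run ending there.
The best achievable length is 3; one witness is 2, 3, 8 (A-positions 2,5,8, B-positions 1,6,7).

3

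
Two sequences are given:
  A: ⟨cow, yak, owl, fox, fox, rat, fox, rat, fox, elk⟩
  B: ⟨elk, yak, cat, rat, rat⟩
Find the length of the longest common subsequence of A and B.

3

Backtracking the LCS table gives one alignment: yak (A2,B2) → rat (A6,B4) → rat (A8,B5).
So the longest common subsequence has length 3.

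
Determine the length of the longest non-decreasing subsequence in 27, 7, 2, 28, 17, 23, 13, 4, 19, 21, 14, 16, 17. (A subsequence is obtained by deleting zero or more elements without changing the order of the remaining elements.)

5

Scanning left to right, the best length ending at each element is: 27→1, 7→1, 2→1, 28→2, 17→2, 23→3, 13→2, 4→2, 19→3, 21→4, 14→3, 16→4, 17→5.
So the longest non-decreasing subsequence has length 5, e.g. 7, 13, 14, 16, 17.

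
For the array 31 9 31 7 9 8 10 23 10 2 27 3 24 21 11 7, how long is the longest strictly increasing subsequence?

5

Scanning left to right, the best length ending at each element is: 31→1, 9→1, 31→2, 7→1, 9→2, 8→2, 10→3, 23→4, 10→3, 2→1, 27→5, 3→2, 24→5, 21→4, 11→4, 7→3.
So the longest increasing subsequence has length 5, e.g. 7, 9, 10, 23, 27.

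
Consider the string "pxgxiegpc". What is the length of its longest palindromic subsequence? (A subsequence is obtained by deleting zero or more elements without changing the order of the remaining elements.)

5

One longest palindromic subsequence is pgegp (positions 1,3,6,7,8); it reads the same forward and backward, and the interval DP gives dp[1][9] = 5.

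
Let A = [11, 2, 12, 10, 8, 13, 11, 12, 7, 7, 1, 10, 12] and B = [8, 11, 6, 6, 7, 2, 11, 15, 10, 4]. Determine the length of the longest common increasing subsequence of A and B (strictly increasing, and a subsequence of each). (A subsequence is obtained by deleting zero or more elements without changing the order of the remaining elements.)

A longest common strictly increasing subsequence is 8, 11 (length 2); it appears in order in both A and B, and no longer such subsequence exists.

2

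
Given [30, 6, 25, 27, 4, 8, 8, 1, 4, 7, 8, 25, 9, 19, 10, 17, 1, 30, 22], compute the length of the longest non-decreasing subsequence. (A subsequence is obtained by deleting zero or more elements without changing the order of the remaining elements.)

8

One longest non-decreasing subsequence is 6, 8, 8, 8, 9, 10, 17, 30 (positions 2,6,7,11,13,15,16,18), of length 8; no longer one exists.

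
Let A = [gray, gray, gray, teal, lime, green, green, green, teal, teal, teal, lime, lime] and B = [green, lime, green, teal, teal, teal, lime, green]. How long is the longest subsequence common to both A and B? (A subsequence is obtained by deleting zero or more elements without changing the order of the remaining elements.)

Backtracking the LCS table gives one alignment: lime (A5,B2) → green (A8,B3) → teal (A9,B4) → teal (A10,B5) → teal (A11,B6) → lime (A12,B7).
So the longest common subsequence has length 6.

6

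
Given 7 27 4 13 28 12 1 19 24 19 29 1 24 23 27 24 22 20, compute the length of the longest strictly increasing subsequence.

5

Scanning left to right, the best length ending at each element is: 7→1, 27→2, 4→1, 13→2, 28→3, 12→2, 1→1, 19→3, 24→4, 19→3, 29→5, 1→1, 24→4, 23→4, 27→5, 24→5, 22→4, 20→4.
So the longest increasing subsequence has length 5, e.g. 7, 13, 19, 24, 29.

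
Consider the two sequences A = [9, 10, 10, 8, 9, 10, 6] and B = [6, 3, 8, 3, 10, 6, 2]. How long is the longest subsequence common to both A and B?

3

A longest common subsequence is 8, 10, 6 (length 3); the LCS DP confirms no longer common subsequence exists.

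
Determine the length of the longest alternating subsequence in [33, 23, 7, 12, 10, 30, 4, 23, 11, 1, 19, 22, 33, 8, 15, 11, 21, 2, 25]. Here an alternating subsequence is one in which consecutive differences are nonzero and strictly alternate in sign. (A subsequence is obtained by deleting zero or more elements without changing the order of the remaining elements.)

A longest alternating subsequence is 33, 7, 12, 10, 30, 4, 23, 11, 19, 8, 15, 11, 21, 2, 25 (positions 1,3,4,5,6,7,8,9,11,14,15,16,17,18,19); its 14 consecutive differences strictly alternate in sign, and length 15 is optimal.

15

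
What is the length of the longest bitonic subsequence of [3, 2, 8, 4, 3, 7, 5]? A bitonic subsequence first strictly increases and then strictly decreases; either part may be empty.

4

Let inc[i] be the LIS ending at i and dec[i] the longest strictly decreasing subsequence starting at i. inc = [1, 1, 2, 2, 2, 3, 3], dec = [2, 1, 3, 2, 1, 2, 1].
max_i inc[i]+dec[i]−1 = 4, with one witness 3, 8, 7, 5.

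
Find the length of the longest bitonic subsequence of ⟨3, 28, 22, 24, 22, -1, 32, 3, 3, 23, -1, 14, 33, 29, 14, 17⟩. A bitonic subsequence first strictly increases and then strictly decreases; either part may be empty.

7

Let inc[i] be the LIS ending at i and dec[i] the longest strictly decreasing subsequence starting at i. inc = [1, 2, 2, 3, 2, 1, 4, 2, 2, 3, 1, 3, 5, 4, 3, 4], dec = [2, 5, 3, 4, 3, 1, 3, 2, 2, 2, 1, 1, 3, 2, 1, 1].
max_i inc[i]+dec[i]−1 = 7, with one witness 3, 22, 24, 32, 33, 29, 17.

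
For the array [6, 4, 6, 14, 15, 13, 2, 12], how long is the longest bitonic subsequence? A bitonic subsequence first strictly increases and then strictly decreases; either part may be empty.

6

Let inc[i] be the LIS ending at i and dec[i] the longest strictly decreasing subsequence starting at i. inc = [1, 1, 2, 3, 4, 3, 1, 3], dec = [3, 2, 2, 3, 3, 2, 1, 1].
max_i inc[i]+dec[i]−1 = 6, with one witness 4, 6, 14, 15, 13, 12.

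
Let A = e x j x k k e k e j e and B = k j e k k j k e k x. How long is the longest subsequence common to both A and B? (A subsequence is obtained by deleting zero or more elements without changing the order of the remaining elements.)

5

A longest common subsequence is ejkek (length 5); the LCS DP confirms no longer common subsequence exists.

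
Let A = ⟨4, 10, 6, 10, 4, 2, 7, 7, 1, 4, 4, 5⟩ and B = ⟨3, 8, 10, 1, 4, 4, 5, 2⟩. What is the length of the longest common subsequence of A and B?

5

A longest common subsequence is 10, 1, 4, 4, 5 (length 5); the LCS DP confirms no longer common subsequence exists.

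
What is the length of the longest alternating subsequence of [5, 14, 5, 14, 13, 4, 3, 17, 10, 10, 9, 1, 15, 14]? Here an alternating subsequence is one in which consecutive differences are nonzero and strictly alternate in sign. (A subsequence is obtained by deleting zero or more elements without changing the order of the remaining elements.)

Track the best alternating length ending on an up-step vs a down-step at each position: up/down = 1/1, 2/1, 1/3, 4/1, 4/5, 1/5, 1/5, 6/1, 6/7, 6/7, 6/7, 1/7, 8/7, 8/9.
The maximum over both is 9; one such subsequence is 5, 14, 5, 14, 13, 17, 10, 15, 14.

9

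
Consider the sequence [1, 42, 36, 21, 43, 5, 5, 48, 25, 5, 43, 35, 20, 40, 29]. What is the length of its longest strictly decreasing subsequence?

4

Scanning left to right, the best length ending at each element is: 1→1, 42→1, 36→2, 21→3, 43→1, 5→4, 5→4, 48→1, 25→3, 5→4, 43→2, 35→3, 20→4, 40→3, 29→4.
So the longest decreasing subsequence has length 4, e.g. 42, 36, 21, 5.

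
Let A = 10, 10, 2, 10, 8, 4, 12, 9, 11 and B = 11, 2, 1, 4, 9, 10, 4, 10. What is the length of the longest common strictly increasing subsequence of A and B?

A longest common strictly increasing subsequence is 2, 4, 9 (length 3); it appears in order in both A and B, and no longer such subsequence exists.

3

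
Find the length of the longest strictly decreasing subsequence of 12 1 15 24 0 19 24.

One longest decreasing subsequence is 12, 1, 0 (positions 1,2,5), of length 3; no longer one exists.

3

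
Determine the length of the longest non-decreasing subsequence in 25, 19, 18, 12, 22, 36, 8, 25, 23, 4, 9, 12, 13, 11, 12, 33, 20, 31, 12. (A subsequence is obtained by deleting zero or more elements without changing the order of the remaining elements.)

Let dp[i] be the longest non-decreasing subsequence ending at position i. Then dp = [1, 1, 1, 1, 2, 3, 1, 3, 3, 1, 2, 3, 4, 3, 4, 5, 5, 6, 5].
The maximum is 6; one witness is 8, 9, 12, 13, 20, 31 at positions 7,11,12,13,17,18.

6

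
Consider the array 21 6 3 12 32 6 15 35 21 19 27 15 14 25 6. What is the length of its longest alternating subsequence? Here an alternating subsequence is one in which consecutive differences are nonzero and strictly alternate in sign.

10

A longest alternating subsequence is 21, 6, 12, 6, 35, 21, 27, 15, 25, 6 (positions 1,2,4,6,8,9,11,12,14,15); its 9 consecutive differences strictly alternate in sign, and length 10 is optimal.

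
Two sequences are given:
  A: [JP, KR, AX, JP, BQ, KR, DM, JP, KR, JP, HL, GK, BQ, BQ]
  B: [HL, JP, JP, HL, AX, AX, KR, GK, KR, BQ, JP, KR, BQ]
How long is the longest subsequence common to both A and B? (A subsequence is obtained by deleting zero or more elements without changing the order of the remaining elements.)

Backtracking the LCS table gives one alignment: JP (A1,B3) → KR (A2,B9) → BQ (A5,B10) → JP (A8,B11) → KR (A9,B12) → BQ (A14,B13).
So the longest common subsequence has length 6.

6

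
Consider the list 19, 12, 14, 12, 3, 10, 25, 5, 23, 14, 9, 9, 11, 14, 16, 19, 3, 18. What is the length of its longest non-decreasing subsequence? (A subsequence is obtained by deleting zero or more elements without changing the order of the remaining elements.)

Let dp[i] be the longest non-decreasing subsequence ending at position i. Then dp = [1, 1, 2, 2, 1, 2, 3, 2, 3, 3, 3, 4, 5, 6, 7, 8, 2, 8].
The maximum is 8; one witness is 3, 5, 9, 9, 11, 14, 16, 19 at positions 5,8,11,12,13,14,15,16.

8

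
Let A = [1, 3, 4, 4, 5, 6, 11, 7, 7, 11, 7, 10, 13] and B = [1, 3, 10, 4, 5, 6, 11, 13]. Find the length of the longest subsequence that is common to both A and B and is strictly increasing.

A longest common strictly increasing subsequence is 1, 3, 4, 5, 6, 11, 13 (length 7); it appears in order in both A and B, and no longer such subsequence exists.

7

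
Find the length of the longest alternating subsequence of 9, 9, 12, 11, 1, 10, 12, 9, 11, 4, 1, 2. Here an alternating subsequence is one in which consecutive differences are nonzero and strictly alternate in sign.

Track the best alternating length ending on an up-step vs a down-step at each position: up/down = 1/1, 1/1, 2/1, 2/3, 1/3, 4/3, 4/1, 4/5, 6/5, 4/7, 1/7, 8/7.
The maximum over both is 8; one such subsequence is 9, 12, 1, 10, 9, 11, 1, 2.

8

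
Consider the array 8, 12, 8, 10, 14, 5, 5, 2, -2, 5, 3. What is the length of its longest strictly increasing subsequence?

3

Scanning left to right, the best length ending at each element is: 8→1, 12→2, 8→1, 10→2, 14→3, 5→1, 5→1, 2→1, -2→1, 5→2, 3→2.
So the longest increasing subsequence has length 3, e.g. 8, 12, 14.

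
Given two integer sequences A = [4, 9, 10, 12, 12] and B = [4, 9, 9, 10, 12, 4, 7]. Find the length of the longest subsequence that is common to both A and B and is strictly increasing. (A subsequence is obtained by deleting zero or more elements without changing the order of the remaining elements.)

4

For each value that appears in both, track the longest common increasing run ending there.
The best achievable length is 4; one witness is 4, 9, 10, 12 (A-positions 1,2,3,4, B-positions 1,2,4,5).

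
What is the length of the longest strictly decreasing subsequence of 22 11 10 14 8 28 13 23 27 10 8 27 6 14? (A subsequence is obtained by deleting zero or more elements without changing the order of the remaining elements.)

6

Scanning left to right, the best length ending at each element is: 22→1, 11→2, 10→3, 14→2, 8→4, 28→1, 13→3, 23→2, 27→2, 10→4, 8→5, 27→2, 6→6, 14→3.
So the longest decreasing subsequence has length 6, e.g. 22, 14, 13, 10, 8, 6.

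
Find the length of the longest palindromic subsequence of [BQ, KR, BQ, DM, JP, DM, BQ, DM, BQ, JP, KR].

Using dp[i][j] = 2 + dp[i+1][j−1] if the ends match, else max(dp[i+1][j], dp[i][j−1]):
dp[1][11] = 7. A witness is KR JP BQ DM BQ JP KR at positions 2,5,7,8,9,10,11.

7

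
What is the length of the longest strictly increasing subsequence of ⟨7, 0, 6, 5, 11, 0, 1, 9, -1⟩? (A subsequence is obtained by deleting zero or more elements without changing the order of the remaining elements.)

Let dp[i] be the longest increasing subsequence ending at position i. Then dp = [1, 1, 2, 2, 3, 1, 2, 3, 1].
The maximum is 3; one witness is 0, 6, 11 at positions 2,3,5.

3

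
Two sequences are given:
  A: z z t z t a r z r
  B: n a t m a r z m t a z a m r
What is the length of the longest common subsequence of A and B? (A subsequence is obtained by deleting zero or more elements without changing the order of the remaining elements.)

6

A longest common subsequence is tztazr (length 6); the LCS DP confirms no longer common subsequence exists.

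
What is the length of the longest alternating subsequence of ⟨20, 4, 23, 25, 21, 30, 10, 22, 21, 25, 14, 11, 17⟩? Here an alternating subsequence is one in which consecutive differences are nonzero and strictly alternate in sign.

11

A longest alternating subsequence is 20, 4, 23, 21, 30, 10, 22, 21, 25, 14, 17 (positions 1,2,3,5,6,7,8,9,10,11,13); its 10 consecutive differences strictly alternate in sign, and length 11 is optimal.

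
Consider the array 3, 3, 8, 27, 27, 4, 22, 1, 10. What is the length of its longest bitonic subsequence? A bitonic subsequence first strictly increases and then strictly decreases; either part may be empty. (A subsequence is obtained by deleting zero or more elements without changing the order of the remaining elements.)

5

Let inc[i] be the LIS ending at i and dec[i] the longest strictly decreasing subsequence starting at i. inc = [1, 1, 2, 3, 3, 2, 3, 1, 3], dec = [2, 2, 3, 3, 3, 2, 2, 1, 1].
max_i inc[i]+dec[i]−1 = 5, with one witness 3, 8, 27, 22, 10.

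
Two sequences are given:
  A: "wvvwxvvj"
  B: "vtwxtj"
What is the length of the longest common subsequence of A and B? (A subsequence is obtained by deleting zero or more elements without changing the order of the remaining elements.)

4

Backtracking the LCS table gives one alignment: v (A2,B1) → w (A4,B3) → x (A5,B4) → j (A8,B6).
So the longest common subsequence has length 4.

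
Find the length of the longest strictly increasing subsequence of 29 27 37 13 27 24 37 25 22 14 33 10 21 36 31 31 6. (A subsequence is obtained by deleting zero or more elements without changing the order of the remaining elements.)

Scanning left to right, the best length ending at each element is: 29→1, 27→1, 37→2, 13→1, 27→2, 24→2, 37→3, 25→3, 22→2, 14→2, 33→4, 10→1, 21→3, 36→5, 31→4, 31→4, 6→1.
So the longest increasing subsequence has length 5, e.g. 13, 24, 25, 33, 36.

5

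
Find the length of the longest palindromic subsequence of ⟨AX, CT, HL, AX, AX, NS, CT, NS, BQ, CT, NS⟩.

5

Using dp[i][j] = 2 + dp[i+1][j−1] if the ends match, else max(dp[i+1][j], dp[i][j−1]):
dp[1][11] = 5. A witness is NS CT BQ CT NS at positions 6,7,9,10,11.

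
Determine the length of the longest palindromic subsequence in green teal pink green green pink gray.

4

Using dp[i][j] = 2 + dp[i+1][j−1] if the ends match, else max(dp[i+1][j], dp[i][j−1]):
dp[1][7] = 4. A witness is pink green green pink at positions 3,4,5,6.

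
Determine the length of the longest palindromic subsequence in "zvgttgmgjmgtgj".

9

One longest palindromic subsequence is gtgmjmgtg (positions 3,4,6,7,9,10,11,12,13); it reads the same forward and backward, and the interval DP gives dp[1][14] = 9.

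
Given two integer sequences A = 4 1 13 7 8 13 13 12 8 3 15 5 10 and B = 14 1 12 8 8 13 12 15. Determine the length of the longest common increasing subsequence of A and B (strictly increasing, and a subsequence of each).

A longest common strictly increasing subsequence is 1, 8, 13, 15 (length 4); it appears in order in both A and B, and no longer such subsequence exists.

4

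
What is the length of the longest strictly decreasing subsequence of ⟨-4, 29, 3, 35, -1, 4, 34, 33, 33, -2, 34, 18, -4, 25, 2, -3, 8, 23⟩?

6

One longest decreasing subsequence is 35, 34, 33, 18, 2, -3 (positions 4,7,8,12,15,16), of length 6; no longer one exists.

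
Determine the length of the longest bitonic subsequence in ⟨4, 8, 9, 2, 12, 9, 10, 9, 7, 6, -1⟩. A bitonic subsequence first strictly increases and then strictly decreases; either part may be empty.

Let inc[i] be the LIS ending at i and dec[i] the longest strictly decreasing subsequence starting at i. inc = [1, 2, 3, 1, 4, 3, 4, 3, 2, 2, 1], dec = [3, 4, 4, 2, 6, 4, 5, 4, 3, 2, 1].
max_i inc[i]+dec[i]−1 = 9, with one witness 4, 8, 9, 12, 10, 9, 7, 6, -1.

9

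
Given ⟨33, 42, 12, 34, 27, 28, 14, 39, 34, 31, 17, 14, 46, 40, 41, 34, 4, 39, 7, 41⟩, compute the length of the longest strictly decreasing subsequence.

Scanning left to right, the best length ending at each element is: 33→1, 42→1, 12→2, 34→2, 27→3, 28→3, 14→4, 39→2, 34→3, 31→4, 17→5, 14→6, 46→1, 40→2, 41→2, 34→3, 4→7, 39→3, 7→7, 41→2.
So the longest decreasing subsequence has length 7, e.g. 42, 39, 34, 31, 17, 14, 4.

7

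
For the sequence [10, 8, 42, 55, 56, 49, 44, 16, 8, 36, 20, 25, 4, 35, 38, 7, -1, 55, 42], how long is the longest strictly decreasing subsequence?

Let dp[i] be the longest decreasing subsequence ending at position i. Then dp = [1, 2, 1, 1, 1, 2, 3, 4, 5, 4, 5, 5, 6, 5, 4, 6, 7, 2, 4].
The maximum is 7; one witness is 55, 49, 44, 16, 8, 4, -1 at positions 4,6,7,8,9,13,17.

7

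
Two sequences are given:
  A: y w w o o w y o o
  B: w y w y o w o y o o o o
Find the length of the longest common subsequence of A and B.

7

Backtracking the LCS table gives one alignment: y (A1,B2) → w (A2,B3) → w (A3,B6) → o (A4,B9) → o (A5,B10) → o (A8,B11) → o (A9,B12).
So the longest common subsequence has length 7.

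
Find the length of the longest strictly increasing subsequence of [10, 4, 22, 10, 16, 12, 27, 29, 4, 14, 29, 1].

5

One longest increasing subsequence is 4, 10, 16, 27, 29 (positions 2,4,5,7,8), of length 5; no longer one exists.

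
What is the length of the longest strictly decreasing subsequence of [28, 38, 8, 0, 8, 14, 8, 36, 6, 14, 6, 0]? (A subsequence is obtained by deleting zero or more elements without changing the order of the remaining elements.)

5

Scanning left to right, the best length ending at each element is: 28→1, 38→1, 8→2, 0→3, 8→2, 14→2, 8→3, 36→2, 6→4, 14→3, 6→4, 0→5.
So the longest decreasing subsequence has length 5, e.g. 28, 14, 8, 6, 0.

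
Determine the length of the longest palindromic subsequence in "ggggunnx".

One longest palindromic subsequence is gggg (positions 1,2,3,4); it reads the same forward and backward, and the interval DP gives dp[1][8] = 4.

4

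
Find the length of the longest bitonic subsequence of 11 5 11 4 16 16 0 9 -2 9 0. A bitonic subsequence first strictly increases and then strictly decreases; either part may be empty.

One longest bitonic subsequence is 11, 5, 4, 0, -2 (positions 1,2,4,7,9): it rises to 11 then falls. Length 5 is optimal.

5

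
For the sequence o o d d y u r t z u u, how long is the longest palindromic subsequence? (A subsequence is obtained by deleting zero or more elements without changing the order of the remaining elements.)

3

One longest palindromic subsequence is uuu (positions 6,10,11); it reads the same forward and backward, and the interval DP gives dp[1][11] = 3.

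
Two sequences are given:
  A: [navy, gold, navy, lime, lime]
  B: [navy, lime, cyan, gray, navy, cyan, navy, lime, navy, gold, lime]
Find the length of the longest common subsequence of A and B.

4

A longest common subsequence is navy, navy, lime, lime (length 4); the LCS DP confirms no longer common subsequence exists.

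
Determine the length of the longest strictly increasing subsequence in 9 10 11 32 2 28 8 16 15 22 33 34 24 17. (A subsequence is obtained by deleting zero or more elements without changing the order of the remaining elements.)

7

Let dp[i] be the longest increasing subsequence ending at position i. Then dp = [1, 2, 3, 4, 1, 4, 2, 4, 4, 5, 6, 7, 6, 5].
The maximum is 7; one witness is 9, 10, 11, 16, 22, 33, 34 at positions 1,2,3,8,10,11,12.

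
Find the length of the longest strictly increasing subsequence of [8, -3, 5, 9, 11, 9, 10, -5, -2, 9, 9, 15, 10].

5

Scanning left to right, the best length ending at each element is: 8→1, -3→1, 5→2, 9→3, 11→4, 9→3, 10→4, -5→1, -2→2, 9→3, 9→3, 15→5, 10→4.
So the longest increasing subsequence has length 5, e.g. -3, 5, 9, 11, 15.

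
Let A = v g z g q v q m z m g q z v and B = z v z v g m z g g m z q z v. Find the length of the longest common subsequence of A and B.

A longest common subsequence is vgzgmzqzv (length 9); the LCS DP confirms no longer common subsequence exists.

9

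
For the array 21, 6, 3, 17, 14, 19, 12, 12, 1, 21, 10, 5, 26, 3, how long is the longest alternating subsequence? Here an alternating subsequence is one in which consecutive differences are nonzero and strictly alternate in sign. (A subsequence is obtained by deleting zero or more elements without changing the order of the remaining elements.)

Track the best alternating length ending on an up-step vs a down-step at each position: up/down = 1/1, 1/2, 1/2, 3/2, 3/4, 5/2, 3/6, 3/6, 1/6, 7/1, 7/8, 7/8, 9/1, 7/10.
The maximum over both is 10; one such subsequence is 21, 6, 17, 14, 19, 12, 21, 10, 26, 3.

10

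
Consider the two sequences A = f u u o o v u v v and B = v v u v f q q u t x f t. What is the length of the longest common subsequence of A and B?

Backtracking the LCS table gives one alignment: u (A3,B3) → v (A6,B4) → u (A7,B8).
So the longest common subsequence has length 3.

3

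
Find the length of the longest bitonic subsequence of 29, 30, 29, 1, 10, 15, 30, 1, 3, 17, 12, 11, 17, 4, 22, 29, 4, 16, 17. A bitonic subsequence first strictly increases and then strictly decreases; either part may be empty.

8

One longest bitonic subsequence is 1, 10, 15, 30, 17, 12, 11, 4 (positions 4,5,6,7,10,11,12,17): it rises to 30 then falls. Length 8 is optimal.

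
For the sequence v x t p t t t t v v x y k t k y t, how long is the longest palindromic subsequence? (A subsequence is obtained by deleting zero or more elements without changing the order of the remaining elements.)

7

One longest palindromic subsequence is tyktkyt (positions 3,12,13,14,15,16,17); it reads the same forward and backward, and the interval DP gives dp[1][17] = 7.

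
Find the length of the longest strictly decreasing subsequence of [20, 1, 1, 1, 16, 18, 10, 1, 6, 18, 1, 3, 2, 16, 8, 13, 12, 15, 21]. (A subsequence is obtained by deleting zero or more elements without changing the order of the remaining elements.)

Scanning left to right, the best length ending at each element is: 20→1, 1→2, 1→2, 1→2, 16→2, 18→2, 10→3, 1→4, 6→4, 18→2, 1→5, 3→5, 2→6, 16→3, 8→4, 13→4, 12→5, 15→4, 21→1.
So the longest decreasing subsequence has length 6, e.g. 20, 16, 10, 6, 3, 2.

6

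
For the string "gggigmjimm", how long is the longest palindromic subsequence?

4

One longest palindromic subsequence is gggg (positions 1,2,3,5); it reads the same forward and backward, and the interval DP gives dp[1][10] = 4.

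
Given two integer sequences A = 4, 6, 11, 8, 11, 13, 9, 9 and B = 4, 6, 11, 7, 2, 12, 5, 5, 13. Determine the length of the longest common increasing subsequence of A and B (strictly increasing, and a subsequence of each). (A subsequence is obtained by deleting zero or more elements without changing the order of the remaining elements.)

4

A longest common strictly increasing subsequence is 4, 6, 11, 13 (length 4); it appears in order in both A and B, and no longer such subsequence exists.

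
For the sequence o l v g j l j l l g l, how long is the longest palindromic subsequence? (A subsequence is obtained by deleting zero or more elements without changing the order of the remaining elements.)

Using dp[i][j] = 2 + dp[i+1][j−1] if the ends match, else max(dp[i+1][j], dp[i][j−1]):
dp[1][11] = 7. A witness is lglllgl at positions 2,4,6,8,9,10,11.

7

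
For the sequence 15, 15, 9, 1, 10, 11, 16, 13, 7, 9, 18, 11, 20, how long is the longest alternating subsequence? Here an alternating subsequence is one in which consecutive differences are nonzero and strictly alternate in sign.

A longest alternating subsequence is 15, 9, 16, 13, 18, 11, 20 (positions 1,3,7,8,11,12,13); its 6 consecutive differences strictly alternate in sign, and length 7 is optimal.

7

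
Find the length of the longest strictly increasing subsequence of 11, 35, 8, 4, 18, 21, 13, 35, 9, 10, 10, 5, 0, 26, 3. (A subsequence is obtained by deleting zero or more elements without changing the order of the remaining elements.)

4

Scanning left to right, the best length ending at each element is: 11→1, 35→2, 8→1, 4→1, 18→2, 21→3, 13→2, 35→4, 9→2, 10→3, 10→3, 5→2, 0→1, 26→4, 3→2.
So the longest increasing subsequence has length 4, e.g. 11, 18, 21, 35.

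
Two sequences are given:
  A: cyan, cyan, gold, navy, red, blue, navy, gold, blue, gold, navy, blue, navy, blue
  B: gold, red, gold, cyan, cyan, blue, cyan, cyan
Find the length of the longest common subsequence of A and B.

4

A longest common subsequence is gold, red, gold, blue (length 4); the LCS DP confirms no longer common subsequence exists.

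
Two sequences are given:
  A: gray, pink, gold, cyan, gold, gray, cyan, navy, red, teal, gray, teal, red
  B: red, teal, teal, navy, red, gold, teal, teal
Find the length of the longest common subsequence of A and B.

4

A longest common subsequence is navy, red, teal, teal (length 4); the LCS DP confirms no longer common subsequence exists.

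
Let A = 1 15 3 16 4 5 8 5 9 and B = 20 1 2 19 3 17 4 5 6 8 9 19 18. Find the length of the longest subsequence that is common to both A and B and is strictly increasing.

6

For each value that appears in both, track the longest common increasing run ending there.
The best achievable length is 6; one witness is 1, 3, 4, 5, 8, 9 (A-positions 1,3,5,6,7,9, B-positions 2,5,7,8,10,11).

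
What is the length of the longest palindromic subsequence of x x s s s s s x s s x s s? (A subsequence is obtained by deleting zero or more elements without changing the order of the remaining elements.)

9

One longest palindromic subsequence is ssssxssss (positions 3,4,6,7,8,9,10,12,13); it reads the same forward and backward, and the interval DP gives dp[1][13] = 9.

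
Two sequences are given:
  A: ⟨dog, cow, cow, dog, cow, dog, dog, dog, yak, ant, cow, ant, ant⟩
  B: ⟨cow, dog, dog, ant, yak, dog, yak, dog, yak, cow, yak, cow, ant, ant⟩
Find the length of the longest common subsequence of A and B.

Backtracking the LCS table gives one alignment: cow (A3,B1) → dog (A4,B2) → dog (A6,B3) → dog (A7,B6) → dog (A8,B8) → yak (A9,B11) → cow (A11,B12) → ant (A12,B13) → ant (A13,B14).
So the longest common subsequence has length 9.

9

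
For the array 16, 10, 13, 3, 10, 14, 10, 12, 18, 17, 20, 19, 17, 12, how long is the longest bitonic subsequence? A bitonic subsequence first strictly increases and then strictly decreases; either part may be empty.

8

One longest bitonic subsequence is 10, 13, 14, 18, 20, 19, 17, 12 (positions 2,3,6,9,11,12,13,14): it rises to 20 then falls. Length 8 is optimal.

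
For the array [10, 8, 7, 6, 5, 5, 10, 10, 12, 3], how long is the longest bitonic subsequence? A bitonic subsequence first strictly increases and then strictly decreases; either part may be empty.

6

Let inc[i] be the LIS ending at i and dec[i] the longest strictly decreasing subsequence starting at i. inc = [1, 1, 1, 1, 1, 1, 2, 2, 3, 1], dec = [6, 5, 4, 3, 2, 2, 2, 2, 2, 1].
max_i inc[i]+dec[i]−1 = 6, with one witness 10, 8, 7, 6, 5, 3.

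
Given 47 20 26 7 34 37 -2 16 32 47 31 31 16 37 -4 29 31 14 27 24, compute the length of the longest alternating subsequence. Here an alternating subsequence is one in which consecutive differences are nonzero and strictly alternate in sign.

Track the best alternating length ending on an up-step vs a down-step at each position: up/down = 1/1, 1/2, 3/2, 1/4, 5/2, 5/2, 1/6, 7/6, 7/6, 7/1, 7/8, 7/8, 7/8, 9/8, 1/10, 11/10, 11/10, 11/12, 13/12, 13/14.
The maximum over both is 14; one such subsequence is 47, 20, 26, 7, 34, -2, 32, 31, 37, -4, 29, 14, 27, 24.

14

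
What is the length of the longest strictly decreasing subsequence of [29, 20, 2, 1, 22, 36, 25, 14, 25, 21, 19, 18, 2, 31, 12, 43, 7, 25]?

Scanning left to right, the best length ending at each element is: 29→1, 20→2, 2→3, 1→4, 22→2, 36→1, 25→2, 14→3, 25→2, 21→3, 19→4, 18→5, 2→6, 31→2, 12→6, 43→1, 7→7, 25→3.
So the longest decreasing subsequence has length 7, e.g. 29, 22, 21, 19, 18, 12, 7.

7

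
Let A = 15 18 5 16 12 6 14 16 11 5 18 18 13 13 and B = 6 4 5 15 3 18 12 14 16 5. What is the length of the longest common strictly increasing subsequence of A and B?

For each value that appears in both, track the longest common increasing run ending there.
The best achievable length is 4; one witness is 5, 12, 14, 16 (A-positions 3,5,7,8, B-positions 3,7,8,9).

4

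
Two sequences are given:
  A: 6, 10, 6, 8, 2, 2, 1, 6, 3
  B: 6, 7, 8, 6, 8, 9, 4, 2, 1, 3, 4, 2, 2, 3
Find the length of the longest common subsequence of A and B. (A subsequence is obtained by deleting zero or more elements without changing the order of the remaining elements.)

Backtracking the LCS table gives one alignment: 6 (A1,B1) → 6 (A3,B4) → 8 (A4,B5) → 2 (A5,B12) → 2 (A6,B13) → 3 (A9,B14).
So the longest common subsequence has length 6.

6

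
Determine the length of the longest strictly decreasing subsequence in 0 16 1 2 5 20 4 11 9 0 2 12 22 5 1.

5

Scanning left to right, the best length ending at each element is: 0→1, 16→1, 1→2, 2→2, 5→2, 20→1, 4→3, 11→2, 9→3, 0→4, 2→4, 12→2, 22→1, 5→4, 1→5.
So the longest decreasing subsequence has length 5, e.g. 16, 5, 4, 2, 1.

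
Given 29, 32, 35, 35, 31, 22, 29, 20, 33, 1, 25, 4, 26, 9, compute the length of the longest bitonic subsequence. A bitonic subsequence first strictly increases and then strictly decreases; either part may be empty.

7

Let inc[i] be the LIS ending at i and dec[i] the longest strictly decreasing subsequence starting at i. inc = [1, 2, 3, 3, 2, 1, 2, 1, 3, 1, 2, 2, 3, 3], dec = [4, 5, 5, 5, 4, 3, 3, 2, 3, 1, 2, 1, 2, 1].
max_i inc[i]+dec[i]−1 = 7, with one witness 29, 32, 35, 31, 29, 26, 9.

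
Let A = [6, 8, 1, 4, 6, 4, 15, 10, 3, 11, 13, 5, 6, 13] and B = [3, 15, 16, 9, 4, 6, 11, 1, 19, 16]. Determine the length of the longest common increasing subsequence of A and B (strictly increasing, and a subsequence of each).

3

For each value that appears in both, track the longest common increasing run ending there.
The best achievable length is 3; one witness is 4, 6, 11 (A-positions 4,5,10, B-positions 5,6,7).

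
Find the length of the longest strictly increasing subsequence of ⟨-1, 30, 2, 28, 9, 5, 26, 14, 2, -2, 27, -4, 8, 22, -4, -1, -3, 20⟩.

5

Let dp[i] be the longest increasing subsequence ending at position i. Then dp = [1, 2, 2, 3, 3, 3, 4, 4, 2, 1, 5, 1, 4, 5, 1, 2, 2, 5].
The maximum is 5; one witness is -1, 2, 9, 26, 27 at positions 1,3,5,7,11.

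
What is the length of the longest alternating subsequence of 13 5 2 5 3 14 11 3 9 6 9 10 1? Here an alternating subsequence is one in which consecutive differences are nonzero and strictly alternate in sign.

Track the best alternating length ending on an up-step vs a down-step at each position: up/down = 1/1, 1/2, 1/2, 3/2, 3/4, 5/1, 5/6, 3/6, 7/6, 7/8, 9/6, 9/6, 1/10.
The maximum over both is 10; one such subsequence is 13, 2, 5, 3, 14, 3, 9, 6, 9, 1.

10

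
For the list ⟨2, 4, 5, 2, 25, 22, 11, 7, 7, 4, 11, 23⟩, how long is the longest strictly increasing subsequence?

6

Let dp[i] be the longest increasing subsequence ending at position i. Then dp = [1, 2, 3, 1, 4, 4, 4, 4, 4, 2, 5, 6].
The maximum is 6; one witness is 2, 4, 5, 7, 11, 23 at positions 1,2,3,8,11,12.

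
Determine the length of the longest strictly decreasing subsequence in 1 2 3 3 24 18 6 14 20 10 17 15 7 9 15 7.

Scanning left to right, the best length ending at each element is: 1→1, 2→1, 3→1, 3→1, 24→1, 18→2, 6→3, 14→3, 20→2, 10→4, 17→3, 15→4, 7→5, 9→5, 15→4, 7→6.
So the longest decreasing subsequence has length 6, e.g. 24, 18, 14, 10, 9, 7.

6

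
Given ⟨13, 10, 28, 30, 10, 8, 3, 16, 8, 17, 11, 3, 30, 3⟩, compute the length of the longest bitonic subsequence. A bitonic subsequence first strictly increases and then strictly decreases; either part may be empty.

6

One longest bitonic subsequence is 13, 28, 30, 17, 11, 3 (positions 1,3,4,10,11,14): it rises to 30 then falls. Length 6 is optimal.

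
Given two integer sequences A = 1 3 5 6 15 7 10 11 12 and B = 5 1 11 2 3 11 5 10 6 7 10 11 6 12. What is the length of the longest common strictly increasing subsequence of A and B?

8

A longest common strictly increasing subsequence is 1, 3, 5, 6, 7, 10, 11, 12 (length 8); it appears in order in both A and B, and no longer such subsequence exists.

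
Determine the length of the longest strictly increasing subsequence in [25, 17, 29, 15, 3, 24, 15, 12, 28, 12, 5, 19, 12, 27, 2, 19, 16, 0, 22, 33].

6

One longest increasing subsequence is 3, 5, 12, 19, 22, 33 (positions 5,11,13,16,19,20), of length 6; no longer one exists.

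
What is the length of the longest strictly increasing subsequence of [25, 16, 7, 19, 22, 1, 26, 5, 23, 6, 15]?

4

Let dp[i] be the longest increasing subsequence ending at position i. Then dp = [1, 1, 1, 2, 3, 1, 4, 2, 4, 3, 4].
The maximum is 4; one witness is 16, 19, 22, 26 at positions 2,4,5,7.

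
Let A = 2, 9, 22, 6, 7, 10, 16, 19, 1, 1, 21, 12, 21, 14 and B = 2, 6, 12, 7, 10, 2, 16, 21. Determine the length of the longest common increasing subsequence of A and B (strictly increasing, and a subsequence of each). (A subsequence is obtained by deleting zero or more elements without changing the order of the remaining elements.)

For each value that appears in both, track the longest common increasing run ending there.
The best achievable length is 6; one witness is 2, 6, 7, 10, 16, 21 (A-positions 1,4,5,6,7,11, B-positions 1,2,4,5,7,8).

6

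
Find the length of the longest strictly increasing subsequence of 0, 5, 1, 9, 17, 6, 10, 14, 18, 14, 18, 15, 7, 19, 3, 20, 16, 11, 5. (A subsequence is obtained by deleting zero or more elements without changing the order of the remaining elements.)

Let dp[i] be the longest increasing subsequence ending at position i. Then dp = [1, 2, 2, 3, 4, 3, 4, 5, 6, 5, 6, 6, 4, 7, 3, 8, 7, 5, 4].
The maximum is 8; one witness is 0, 5, 9, 10, 14, 18, 19, 20 at positions 1,2,4,7,8,9,14,16.

8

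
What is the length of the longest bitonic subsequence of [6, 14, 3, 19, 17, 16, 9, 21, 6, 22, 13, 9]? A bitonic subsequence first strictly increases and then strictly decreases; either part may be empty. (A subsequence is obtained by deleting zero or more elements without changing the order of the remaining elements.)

Let inc[i] be the LIS ending at i and dec[i] the longest strictly decreasing subsequence starting at i. inc = [1, 2, 1, 3, 3, 3, 2, 4, 2, 5, 3, 3], dec = [2, 3, 1, 5, 4, 3, 2, 3, 1, 3, 2, 1].
max_i inc[i]+dec[i]−1 = 7, with one witness 6, 14, 19, 17, 16, 13, 9.

7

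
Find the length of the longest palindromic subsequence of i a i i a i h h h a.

One longest palindromic subsequence is iaiiai (positions 1,2,3,4,5,6); it reads the same forward and backward, and the interval DP gives dp[1][10] = 6.

6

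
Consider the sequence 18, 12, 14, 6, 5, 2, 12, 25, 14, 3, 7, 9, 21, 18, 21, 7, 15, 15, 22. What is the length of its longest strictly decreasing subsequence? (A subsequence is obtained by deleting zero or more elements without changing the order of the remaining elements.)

Let dp[i] be the longest decreasing subsequence ending at position i. Then dp = [1, 2, 2, 3, 4, 5, 3, 1, 2, 5, 4, 4, 2, 3, 2, 5, 4, 4, 2].
The maximum is 5; one witness is 18, 12, 6, 5, 2 at positions 1,2,4,5,6.

5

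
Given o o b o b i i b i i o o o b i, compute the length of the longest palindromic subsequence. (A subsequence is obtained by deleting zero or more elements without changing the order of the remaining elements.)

Using dp[i][j] = 2 + dp[i+1][j−1] if the ends match, else max(dp[i+1][j], dp[i][j−1]):
dp[1][15] = 11. A witness is oooiibiiooo at positions 1,2,4,6,7,8,9,10,11,12,13.

11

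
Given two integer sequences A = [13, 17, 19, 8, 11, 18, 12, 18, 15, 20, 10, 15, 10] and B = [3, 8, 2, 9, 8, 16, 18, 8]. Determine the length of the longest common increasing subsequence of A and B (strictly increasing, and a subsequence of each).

2

For each value that appears in both, track the longest common increasing run ending there.
The best achievable length is 2; one witness is 8, 18 (A-positions 4,6, B-positions 2,7).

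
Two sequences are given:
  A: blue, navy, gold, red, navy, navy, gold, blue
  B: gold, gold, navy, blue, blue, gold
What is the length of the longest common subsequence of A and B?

A longest common subsequence is gold, navy, gold (length 3); the LCS DP confirms no longer common subsequence exists.

3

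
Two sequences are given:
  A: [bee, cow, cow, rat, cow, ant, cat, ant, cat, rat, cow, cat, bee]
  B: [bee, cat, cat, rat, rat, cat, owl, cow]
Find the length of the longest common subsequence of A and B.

Backtracking the LCS table gives one alignment: bee (A1,B1) → cat (A7,B2) → cat (A9,B3) → rat (A10,B5) → cow (A11,B8).
So the longest common subsequence has length 5.

5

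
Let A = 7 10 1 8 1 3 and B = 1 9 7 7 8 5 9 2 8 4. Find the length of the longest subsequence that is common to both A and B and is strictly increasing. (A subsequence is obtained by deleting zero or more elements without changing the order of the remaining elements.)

2

A longest common strictly increasing subsequence is 1, 8 (length 2); it appears in order in both A and B, and no longer such subsequence exists.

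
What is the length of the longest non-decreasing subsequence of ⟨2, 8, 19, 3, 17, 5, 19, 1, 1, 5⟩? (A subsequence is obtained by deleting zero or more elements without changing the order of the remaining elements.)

Let dp[i] be the longest non-decreasing subsequence ending at position i. Then dp = [1, 2, 3, 2, 3, 3, 4, 1, 2, 4].
The maximum is 4; one witness is 2, 8, 19, 19 at positions 1,2,3,7.

4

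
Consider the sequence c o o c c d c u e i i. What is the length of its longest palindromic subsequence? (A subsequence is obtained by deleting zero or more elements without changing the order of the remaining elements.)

4

One longest palindromic subsequence is cccc (positions 1,4,5,7); it reads the same forward and backward, and the interval DP gives dp[1][11] = 4.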